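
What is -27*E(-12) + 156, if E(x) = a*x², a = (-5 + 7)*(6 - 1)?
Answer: -38724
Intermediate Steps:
a = 10 (a = 2*5 = 10)
E(x) = 10*x²
-27*E(-12) + 156 = -270*(-12)² + 156 = -270*144 + 156 = -27*1440 + 156 = -38880 + 156 = -38724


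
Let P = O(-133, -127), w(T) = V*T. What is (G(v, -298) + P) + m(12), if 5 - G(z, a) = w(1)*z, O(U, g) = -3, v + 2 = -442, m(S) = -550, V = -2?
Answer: -1436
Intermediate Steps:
v = -444 (v = -2 - 442 = -444)
w(T) = -2*T
G(z, a) = 5 + 2*z (G(z, a) = 5 - (-2*1)*z = 5 - (-2)*z = 5 + 2*z)
P = -3
(G(v, -298) + P) + m(12) = ((5 + 2*(-444)) - 3) - 550 = ((5 - 888) - 3) - 550 = (-883 - 3) - 550 = -886 - 550 = -1436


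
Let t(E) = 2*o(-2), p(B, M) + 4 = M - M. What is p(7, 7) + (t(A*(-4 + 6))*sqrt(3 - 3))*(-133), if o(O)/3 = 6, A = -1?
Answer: -4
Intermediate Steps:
o(O) = 18 (o(O) = 3*6 = 18)
p(B, M) = -4 (p(B, M) = -4 + (M - M) = -4 + 0 = -4)
t(E) = 36 (t(E) = 2*18 = 36)
p(7, 7) + (t(A*(-4 + 6))*sqrt(3 - 3))*(-133) = -4 + (36*sqrt(3 - 3))*(-133) = -4 + (36*sqrt(0))*(-133) = -4 + (36*0)*(-133) = -4 + 0*(-133) = -4 + 0 = -4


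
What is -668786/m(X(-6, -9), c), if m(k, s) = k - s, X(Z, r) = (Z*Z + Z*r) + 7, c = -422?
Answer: -668786/519 ≈ -1288.6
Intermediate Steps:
X(Z, r) = 7 + Z² + Z*r (X(Z, r) = (Z² + Z*r) + 7 = 7 + Z² + Z*r)
-668786/m(X(-6, -9), c) = -668786/((7 + (-6)² - 6*(-9)) - 1*(-422)) = -668786/((7 + 36 + 54) + 422) = -668786/(97 + 422) = -668786/519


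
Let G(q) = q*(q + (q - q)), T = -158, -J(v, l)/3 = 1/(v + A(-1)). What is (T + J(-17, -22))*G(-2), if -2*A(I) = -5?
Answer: -18304/29 ≈ -631.17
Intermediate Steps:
A(I) = 5/2 (A(I) = -½*(-5) = 5/2)
J(v, l) = -3/(5/2 + v) (J(v, l) = -3/(v + 5/2) = -3/(5/2 + v))
G(q) = q² (G(q) = q*(q + 0) = q*q = q²)
(T + J(-17, -22))*G(-2) = (-158 - 6/(5 + 2*(-17)))*(-2)² = (-158 - 6/(5 - 34))*4 = (-158 - 6/(-29))*4 = (-158 - 6*(-1/29))*4 = (-158 + 6/29)*4 = -4576/29*4 = -18304/29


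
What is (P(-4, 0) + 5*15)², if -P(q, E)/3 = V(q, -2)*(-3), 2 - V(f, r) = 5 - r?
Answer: 900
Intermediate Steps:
V(f, r) = -3 + r (V(f, r) = 2 - (5 - r) = 2 + (-5 + r) = -3 + r)
P(q, E) = -45 (P(q, E) = -3*(-3 - 2)*(-3) = -(-15)*(-3) = -3*15 = -45)
(P(-4, 0) + 5*15)² = (-45 + 5*15)² = (-45 + 75)² = 30² = 900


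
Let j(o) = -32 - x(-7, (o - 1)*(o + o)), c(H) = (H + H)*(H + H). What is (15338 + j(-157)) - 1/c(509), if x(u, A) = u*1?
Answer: 15869229411/1036324 ≈ 15313.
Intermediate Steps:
x(u, A) = u
c(H) = 4*H² (c(H) = (2*H)*(2*H) = 4*H²)
j(o) = -25 (j(o) = -32 - 1*(-7) = -32 + 7 = -25)
(15338 + j(-157)) - 1/c(509) = (15338 - 25) - 1/(4*509²) = 15313 - 1/(4*259081) = 15313 - 1/1036324 = 15869229411/1036324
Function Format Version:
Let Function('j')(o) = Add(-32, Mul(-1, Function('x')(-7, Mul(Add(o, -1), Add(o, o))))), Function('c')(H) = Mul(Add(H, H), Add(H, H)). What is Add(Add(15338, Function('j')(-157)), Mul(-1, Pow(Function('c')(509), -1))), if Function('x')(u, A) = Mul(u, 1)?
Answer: Rational(15869229411, 1036324) ≈ 15313.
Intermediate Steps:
Function('x')(u, A) = u
Function('c')(H) = Mul(4, Pow(H, 2)) (Function('c')(H) = Mul(Mul(2, H), Mul(2, H)) = Mul(4, Pow(H, 2)))
Function('j')(o) = -25 (Function('j')(o) = Add(-32, Mul(-1, -7)) = Add(-32, 7) = -25)
Add(Add(15338, Function('j')(-157)), Mul(-1, Pow(Function('c')(509), -1))) = Add(Add(15338, -25), Mul(-1, Pow(Mul(4, Pow(509, 2)), -1))) = Add(15313, Mul(-1, Pow(Mul(4, 259081), -1))) = Add(15313, Mul(-1, Pow(1036324, -1))) = Add(15313, Mul(-1, Rational(1, 1036324))) = Add(15313, Rational(-1, 1036324)) = Rational(15869229411, 1036324)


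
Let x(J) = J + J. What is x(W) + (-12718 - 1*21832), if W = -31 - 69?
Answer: -34750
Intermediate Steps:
W = -100
x(J) = 2*J
x(W) + (-12718 - 1*21832) = 2*(-100) + (-12718 - 1*21832) = -200 + (-12718 - 21832) = -200 - 34550 = -34750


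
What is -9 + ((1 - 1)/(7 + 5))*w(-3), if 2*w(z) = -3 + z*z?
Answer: -9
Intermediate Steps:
w(z) = -3/2 + z**2/2 (w(z) = (-3 + z*z)/2 = (-3 + z**2)/2 = -3/2 + z**2/2)
-9 + ((1 - 1)/(7 + 5))*w(-3) = -9 + ((1 - 1)/(7 + 5))*(-3/2 + (1/2)*(-3)**2) = -9 + (0/12)*(-3/2 + (1/2)*9) = -9 + (0*(1/12))*(-3/2 + 9/2) = -9 + 0*3 = -9 + 0 = -9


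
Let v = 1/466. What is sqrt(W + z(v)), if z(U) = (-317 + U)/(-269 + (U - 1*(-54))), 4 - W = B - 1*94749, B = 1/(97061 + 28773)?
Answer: sqrt(15060376012561248087070878)/12607182626 ≈ 307.82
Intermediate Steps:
v = 1/466 ≈ 0.0021459
B = 1/125834 ≈ 7.9470e-6
W = 11923149001/125834 (W = 4 - (1/125834 - 1*94749) = 4 - (1/125834 - 94749) = 4 - 1*(-11922645665/125834) = 4 + 11922645665/125834 = 11923149001/125834 ≈ 94753.)
z(U) = (-317 + U)/(-215 + U) (z(U) = (-317 + U)/(-269 + (U + 54)) = (-317 + U)/(-269 + (54 + U)) = (-317 + U)/(-215 + U))
sqrt(W + z(v)) = sqrt(11923149001/125834 + (-317 + 1/466)/(-215 + 1/466)) = sqrt(11923149001/125834 - 147721/466/(-100189/466)) = sqrt(11923149001/125834 - 466/100189*(-147721/466)) = sqrt(11923149001/125834 + 147721/100189) = sqrt(1194586963585503/12607182626) = sqrt(15060376012561248087070878)/12607182626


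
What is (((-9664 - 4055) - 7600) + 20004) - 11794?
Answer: -13109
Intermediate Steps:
(((-9664 - 4055) - 7600) + 20004) - 11794 = ((-13719 - 7600) + 20004) - 11794 = (-21319 + 20004) - 11794 = -1315 - 11794 = -13109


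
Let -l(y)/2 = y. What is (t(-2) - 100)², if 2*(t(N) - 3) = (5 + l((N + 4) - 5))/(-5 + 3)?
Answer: 159201/16 ≈ 9950.1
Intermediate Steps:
l(y) = -2*y
t(N) = 5/4 + N/2 (t(N) = 3 + ((5 - 2*((N + 4) - 5))/(-5 + 3))/2 = 3 + ((5 - 2*((4 + N) - 5))/(-2))/2 = 3 + ((5 - 2*(-1 + N))*(-½))/2 = 3 + ((5 + (2 - 2*N))*(-½))/2 = 3 + ((7 - 2*N)*(-½))/2 = 3 + (-7/2 + N)/2 = 3 + (-7/4 + N/2) = 5/4 + N/2)
(t(-2) - 100)² = ((5/4 + (½)*(-2)) - 100)² = ((5/4 - 1) - 100)² = (¼ - 100)² = (-399/4)² = 159201/16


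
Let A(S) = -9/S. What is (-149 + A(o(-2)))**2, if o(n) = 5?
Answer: 568516/25 ≈ 22741.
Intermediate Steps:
(-149 + A(o(-2)))**2 = (-149 - 9/5)**2 = (-754/5)**2 = 568516/25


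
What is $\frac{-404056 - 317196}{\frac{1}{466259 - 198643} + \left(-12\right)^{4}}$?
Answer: $- \frac{193018575232}{5549285377} \approx -34.783$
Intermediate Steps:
$\frac{-404056 - 317196}{\frac{1}{466259 - 198643} + \left(-12\right)^{4}} = - \frac{721252}{\frac{1}{267616} + 20736} = - \frac{721252}{\frac{5549285377}{267616}} = \left(-721252\right) \frac{267616}{5549285377} = - \frac{193018575232}{5549285377}$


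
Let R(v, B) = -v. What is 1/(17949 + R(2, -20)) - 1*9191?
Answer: -164950876/17947 ≈ -9191.0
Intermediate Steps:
1/(17949 + R(2, -20)) - 1*9191 = 1/(17949 - 1*2) - 1*9191 = 1/(17949 - 2) - 9191 = 1/17947 - 9191 = -164950876/17947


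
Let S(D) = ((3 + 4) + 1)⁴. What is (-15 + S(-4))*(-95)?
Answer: -387695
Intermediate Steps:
S(D) = 4096 (S(D) = (7 + 1)⁴ = 8⁴ = 4096)
(-15 + S(-4))*(-95) = (-15 + 4096)*(-95) = 4081*(-95) = -387695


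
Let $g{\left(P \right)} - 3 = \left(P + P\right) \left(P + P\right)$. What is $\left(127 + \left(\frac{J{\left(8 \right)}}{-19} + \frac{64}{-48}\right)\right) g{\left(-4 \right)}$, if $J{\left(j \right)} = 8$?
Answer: $\frac{478313}{57} \approx 8391.5$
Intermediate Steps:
$g{\left(P \right)} = 3 + 4 P^{2}$ ($g{\left(P \right)} = 3 + \left(P + P\right) \left(P + P\right) = 3 + 2 P 2 P = 3 + 4 P^{2}$)
$\left(127 + \left(\frac{J{\left(8 \right)}}{-19} + \frac{64}{-48}\right)\right) g{\left(-4 \right)} = \left(127 + \left(\frac{8}{-19} + \frac{64}{-48}\right)\right) \left(3 + 4 \left(-4\right)^{2}\right) = \left(127 + \left(8 \left(- \frac{1}{19}\right) + 64 \left(- \frac{1}{48}\right)\right)\right) \left(3 + 4 \cdot 16\right) = \left(127 - \frac{100}{57}\right) \left(3 + 64\right) = \left(127 - \frac{100}{57}\right) 67 = \frac{7139}{57} \cdot 67 = \frac{478313}{57}$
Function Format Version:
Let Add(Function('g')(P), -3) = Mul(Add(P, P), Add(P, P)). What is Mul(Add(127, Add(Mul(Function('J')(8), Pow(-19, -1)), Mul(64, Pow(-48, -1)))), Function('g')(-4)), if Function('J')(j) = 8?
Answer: Rational(478313, 57) ≈ 8391.5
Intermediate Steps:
Function('g')(P) = Add(3, Mul(4, Pow(P, 2))) (Function('g')(P) = Add(3, Mul(Add(P, P), Add(P, P))) = Add(3, Mul(Mul(2, P), Mul(2, P))) = Add(3, Mul(4, Pow(P, 2))))
Mul(Add(127, Add(Mul(Function('J')(8), Pow(-19, -1)), Mul(64, Pow(-48, -1)))), Function('g')(-4)) = Mul(Add(127, Add(Mul(8, Pow(-19, -1)), Mul(64, Pow(-48, -1)))), Add(3, Mul(4, Pow(-4, 2)))) = Mul(Add(127, Add(Mul(8, Rational(-1, 19)), Mul(64, Rational(-1, 48)))), Add(3, Mul(4, 16))) = Mul(Add(127, Add(Rational(-8, 19), Rational(-4, 3))), Add(3, 64)) = Mul(Add(127, Rational(-100, 57)), 67) = Mul(Rational(7139, 57), 67) = Rational(478313, 57)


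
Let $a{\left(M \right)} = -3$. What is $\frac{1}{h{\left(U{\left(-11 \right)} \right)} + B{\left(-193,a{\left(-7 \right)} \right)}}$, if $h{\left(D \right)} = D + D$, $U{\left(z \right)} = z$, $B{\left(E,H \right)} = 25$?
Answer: $\frac{1}{3} \approx 0.33333$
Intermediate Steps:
$h{\left(D \right)} = 2 D$
$\frac{1}{h{\left(U{\left(-11 \right)} \right)} + B{\left(-193,a{\left(-7 \right)} \right)}} = \frac{1}{2 \left(-11\right) + 25} = \frac{1}{-22 + 25} = \frac{1}{3}$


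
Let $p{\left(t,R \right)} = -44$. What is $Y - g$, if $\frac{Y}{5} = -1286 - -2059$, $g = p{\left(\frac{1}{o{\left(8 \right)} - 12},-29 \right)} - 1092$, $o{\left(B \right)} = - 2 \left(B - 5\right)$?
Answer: $5001$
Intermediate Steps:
$o{\left(B \right)} = 10 - 2 B$ ($o{\left(B \right)} = - 2 \left(-5 + B\right) = 10 - 2 B$)
$g = -1136$ ($g = -44 - 1092 = -1136$)
$Y = 3865$ ($Y = 5 \left(-1286 - -2059\right) = 5 \left(-1286 + 2059\right) = 5 \cdot 773 = 3865$)
$Y - g = 3865 - -1136 = 3865 + 1136 = 5001$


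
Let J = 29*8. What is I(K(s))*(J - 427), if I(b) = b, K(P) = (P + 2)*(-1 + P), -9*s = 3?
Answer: 1300/3 ≈ 433.33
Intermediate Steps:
s = -1/3 (s = -1/9*3 = -1/3 ≈ -0.33333)
J = 232
K(P) = (-1 + P)*(2 + P) (K(P) = (2 + P)*(-1 + P) = (-1 + P)*(2 + P))
I(K(s))*(J - 427) = (-2 - 1/3 + (-1/3)**2)*(232 - 427) = (-2 - 1/3 + 1/9)*(-195) = -20/9*(-195) = 1300/3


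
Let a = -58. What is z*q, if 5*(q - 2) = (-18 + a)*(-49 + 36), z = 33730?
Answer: 6732508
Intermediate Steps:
q = 998/5 (q = 2 + ((-18 - 58)*(-49 + 36))/5 = 2 + (-76*(-13))/5 = 2 + (1/5)*988 = 2 + 988/5 = 998/5 ≈ 199.60)
z*q = 33730*(998/5) = 6732508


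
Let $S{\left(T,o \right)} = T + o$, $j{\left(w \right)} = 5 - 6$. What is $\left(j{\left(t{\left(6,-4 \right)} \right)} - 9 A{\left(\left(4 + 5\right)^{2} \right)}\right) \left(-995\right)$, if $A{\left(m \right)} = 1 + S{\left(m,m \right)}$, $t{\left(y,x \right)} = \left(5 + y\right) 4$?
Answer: $1460660$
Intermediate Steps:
$t{\left(y,x \right)} = 20 + 4 y$
$j{\left(w \right)} = -1$ ($j{\left(w \right)} = 5 - 6 = -1$)
$A{\left(m \right)} = 1 + 2 m$ ($A{\left(m \right)} = 1 + \left(m + m\right) = 1 + 2 m$)
$\left(j{\left(t{\left(6,-4 \right)} \right)} - 9 A{\left(\left(4 + 5\right)^{2} \right)}\right) \left(-995\right) = \left(-1 - 9 \left(1 + 2 \left(4 + 5\right)^{2}\right)\right) \left(-995\right) = \left(-1 - 9 \left(1 + 2 \cdot 9^{2}\right)\right) \left(-995\right) = \left(-1 - 9 \left(1 + 2 \cdot 81\right)\right) \left(-995\right) = \left(-1 - 9 \left(1 + 162\right)\right) \left(-995\right) = \left(-1 - 1467\right) \left(-995\right) = \left(-1468\right) \left(-995\right) = 1460660$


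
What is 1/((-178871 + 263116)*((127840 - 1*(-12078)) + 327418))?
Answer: 1/39370721320 ≈ 2.5400e-11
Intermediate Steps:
1/((-178871 + 263116)*((127840 - 1*(-12078)) + 327418)) = 1/(84245*((127840 + 12078) + 327418)) = 1/(84245*(139918 + 327418)) = 1/(84245*467336) = 1/39370721320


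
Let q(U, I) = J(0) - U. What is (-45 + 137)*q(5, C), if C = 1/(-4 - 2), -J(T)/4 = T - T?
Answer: -460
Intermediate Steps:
J(T) = 0 (J(T) = -4*(T - T) = -4*0 = 0)
C = -⅙ (C = 1/(-6) = -⅙ ≈ -0.16667)
q(U, I) = -U (q(U, I) = 0 - U = -U)
(-45 + 137)*q(5, C) = (-45 + 137)*(-1*5) = 92*(-5) = -460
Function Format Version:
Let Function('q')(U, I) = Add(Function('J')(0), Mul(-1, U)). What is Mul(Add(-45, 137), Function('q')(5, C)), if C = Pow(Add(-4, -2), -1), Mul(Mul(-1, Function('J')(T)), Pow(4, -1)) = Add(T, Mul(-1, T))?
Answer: -460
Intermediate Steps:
Function('J')(T) = 0 (Function('J')(T) = Mul(-4, Add(T, Mul(-1, T))) = Mul(-4, 0) = 0)
C = Rational(-1, 6) (C = Pow(-6, -1) = Rational(-1, 6) ≈ -0.16667)
Function('q')(U, I) = Mul(-1, U) (Function('q')(U, I) = Add(0, Mul(-1, U)) = Mul(-1, U))
Mul(Add(-45, 137), Function('q')(5, C)) = Mul(Add(-45, 137), Mul(-1, 5)) = Mul(92, -5) = -460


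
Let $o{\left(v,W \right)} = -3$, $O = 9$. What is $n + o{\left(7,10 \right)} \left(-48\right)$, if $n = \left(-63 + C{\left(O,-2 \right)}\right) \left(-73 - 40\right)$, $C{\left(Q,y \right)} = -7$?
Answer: $8054$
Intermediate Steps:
$n = 7910$ ($n = \left(-63 - 7\right) \left(-73 - 40\right) = \left(-70\right) \left(-113\right) = 7910$)
$n + o{\left(7,10 \right)} \left(-48\right) = 7910 - -144 = 7910 + 144 = 8054$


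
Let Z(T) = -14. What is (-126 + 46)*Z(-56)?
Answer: 1120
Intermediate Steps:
(-126 + 46)*Z(-56) = (-126 + 46)*(-14) = -80*(-14) = 1120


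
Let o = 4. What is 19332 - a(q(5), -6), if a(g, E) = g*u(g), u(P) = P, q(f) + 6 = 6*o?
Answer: 19008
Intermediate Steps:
q(f) = 18 (q(f) = -6 + 6*4 = -6 + 24 = 18)
a(g, E) = g² (a(g, E) = g*g = g²)
19332 - a(q(5), -6) = 19332 - 1*18² = 19332 - 1*324 = 19332 - 324 = 19008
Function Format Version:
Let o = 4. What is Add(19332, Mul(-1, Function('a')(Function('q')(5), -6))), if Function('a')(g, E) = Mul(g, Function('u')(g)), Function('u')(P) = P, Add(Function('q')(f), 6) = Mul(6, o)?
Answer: 19008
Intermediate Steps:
Function('q')(f) = 18 (Function('q')(f) = Add(-6, Mul(6, 4)) = Add(-6, 24) = 18)
Function('a')(g, E) = Pow(g, 2) (Function('a')(g, E) = Mul(g, g) = Pow(g, 2))
Add(19332, Mul(-1, Function('a')(Function('q')(5), -6))) = Add(19332, Mul(-1, Pow(18, 2))) = Add(19332, Mul(-1, 324)) = Add(19332, -324) = 19008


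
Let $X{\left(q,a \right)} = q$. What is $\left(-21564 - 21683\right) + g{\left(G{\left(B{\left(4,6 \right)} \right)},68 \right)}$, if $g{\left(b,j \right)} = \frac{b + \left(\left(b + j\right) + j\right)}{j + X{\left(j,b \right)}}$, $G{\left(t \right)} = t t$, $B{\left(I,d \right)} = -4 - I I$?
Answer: $- \frac{735082}{17} \approx -43240.0$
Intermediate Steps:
$B{\left(I,d \right)} = -4 - I^{2}$
$G{\left(t \right)} = t^{2}$
$g{\left(b,j \right)} = \frac{2 b + 2 j}{2 j}$ ($g{\left(b,j \right)} = \frac{b + \left(\left(b + j\right) + j\right)}{j + j} = \frac{b + \left(b + 2 j\right)}{2 j} = \left(2 b + 2 j\right) \frac{1}{2 j} = \frac{2 b + 2 j}{2 j}$)
$\left(-21564 - 21683\right) + g{\left(G{\left(B{\left(4,6 \right)} \right)},68 \right)} = \left(-21564 - 21683\right) + \frac{\left(-4 - 4^{2}\right)^{2} + 68}{68} = -43247 + \frac{\left(-4 - 16\right)^{2} + 68}{68} = -43247 + \frac{\left(-20\right)^{2} + 68}{68} = -43247 + \frac{400 + 68}{68} = -43247 + \frac{1}{68} \cdot 468 = -43247 + \frac{117}{17} = - \frac{735082}{17}$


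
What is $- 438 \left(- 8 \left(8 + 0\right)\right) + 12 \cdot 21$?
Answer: $28284$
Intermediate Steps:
$- 438 \left(- 8 \left(8 + 0\right)\right) + 12 \cdot 21 = - 438 \left(\left(-8\right) 8\right) + 252 = \left(-438\right) \left(-64\right) + 252 = 28032 + 252 = 28284$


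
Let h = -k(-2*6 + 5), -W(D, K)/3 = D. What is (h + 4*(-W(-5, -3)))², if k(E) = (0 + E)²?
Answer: 11881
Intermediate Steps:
W(D, K) = -3*D
k(E) = E²
h = -49 (h = -(-2*6 + 5)² = -(-12 + 5)² = -1*(-7)² = -1*49 = -49)
(h + 4*(-W(-5, -3)))² = (-49 + 4*(-(-3)*(-5)))² = (-49 + 4*(-1*15))² = (-49 + 4*(-15))² = (-49 - 60)² = (-109)² = 11881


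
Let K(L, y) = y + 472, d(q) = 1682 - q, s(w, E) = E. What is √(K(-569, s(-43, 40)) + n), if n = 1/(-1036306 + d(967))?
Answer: √549093743236281/1035591 ≈ 22.627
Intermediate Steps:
K(L, y) = 472 + y
n = -1/1035591 (n = 1/(-1036306 + (1682 - 1*967)) = 1/(-1036306 + (1682 - 967)) = 1/(-1036306 + 715) = 1/(-1035591) = -1/1035591 ≈ -9.6563e-7)
√(K(-569, s(-43, 40)) + n) = √((472 + 40) - 1/1035591) = √(512 - 1/1035591) = √(530222591/1035591) = √549093743236281/1035591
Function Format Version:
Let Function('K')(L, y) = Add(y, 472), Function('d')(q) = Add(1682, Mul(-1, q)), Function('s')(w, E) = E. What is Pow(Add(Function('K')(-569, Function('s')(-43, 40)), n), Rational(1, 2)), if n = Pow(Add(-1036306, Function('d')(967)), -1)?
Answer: Mul(Rational(1, 1035591), Pow(549093743236281, Rational(1, 2))) ≈ 22.627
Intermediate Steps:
Function('K')(L, y) = Add(472, y)
n = Rational(-1, 1035591) (n = Pow(Add(-1036306, Add(1682, Mul(-1, 967))), -1) = Pow(Add(-1036306, Add(1682, -967)), -1) = Pow(Add(-1036306, 715), -1) = Pow(-1035591, -1) = Rational(-1, 1035591) ≈ -9.6563e-7)
Pow(Add(Function('K')(-569, Function('s')(-43, 40)), n), Rational(1, 2)) = Pow(Add(Add(472, 40), Rational(-1, 1035591)), Rational(1, 2)) = Pow(Add(512, Rational(-1, 1035591)), Rational(1, 2)) = Pow(Rational(530222591, 1035591), Rational(1, 2)) = Mul(Rational(1, 1035591), Pow(549093743236281, Rational(1, 2)))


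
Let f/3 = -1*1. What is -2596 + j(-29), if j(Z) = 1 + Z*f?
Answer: -2508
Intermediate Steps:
f = -3 (f = 3*(-1*1) = 3*(-1) = -3)
j(Z) = 1 - 3*Z (j(Z) = 1 + Z*(-3) = 1 - 3*Z)
-2596 + j(-29) = -2596 + (1 - 3*(-29)) = -2596 + (1 + 87) = -2596 + 88 = -2508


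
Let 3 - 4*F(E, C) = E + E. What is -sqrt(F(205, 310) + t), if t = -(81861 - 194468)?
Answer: -sqrt(450021)/2 ≈ -335.42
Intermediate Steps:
F(E, C) = 3/4 - E/2 (F(E, C) = 3/4 - (E + E)/4 = 3/4 - E/2)
t = 112607 (t = -1*(-112607) = 112607)
-sqrt(F(205, 310) + t) = -sqrt((3/4 - 1/2*205) + 112607) = -sqrt((3/4 - 205/2) + 112607) = -sqrt(-407/4 + 112607) = -sqrt(450021/4) = -sqrt(450021)/2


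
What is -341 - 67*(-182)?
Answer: 11853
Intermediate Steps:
-341 - 67*(-182) = -341 + 12194 = 11853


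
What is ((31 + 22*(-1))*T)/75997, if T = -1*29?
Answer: -261/75997 ≈ -0.0034343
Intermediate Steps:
T = -29
((31 + 22*(-1))*T)/75997 = ((31 + 22*(-1))*(-29))/75997 = ((31 - 22)*(-29))*(1/75997) = (9*(-29))*(1/75997) = -261*1/75997 = -261/75997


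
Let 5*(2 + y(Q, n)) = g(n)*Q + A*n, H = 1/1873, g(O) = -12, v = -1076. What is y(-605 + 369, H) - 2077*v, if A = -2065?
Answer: 20934672521/9365 ≈ 2.2354e+6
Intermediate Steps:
H = 1/1873 ≈ 0.00053390
y(Q, n) = -2 - 413*n - 12*Q/5 (y(Q, n) = -2 + (-12*Q - 2065*n)/5 = -2 + (-2065*n - 12*Q)/5 = -2 + (-413*n - 12*Q/5) = -2 - 413*n - 12*Q/5)
y(-605 + 369, H) - 2077*v = (-2 - 413*1/1873 - 12*(-605 + 369)/5) - 2077*(-1076) = (-2 - 413/1873 - 12/5*(-236)) - 1*(-2234852) = (-2 - 413/1873 + 2832/5) + 2234852 = 5283541/9365 + 2234852 = 20934672521/9365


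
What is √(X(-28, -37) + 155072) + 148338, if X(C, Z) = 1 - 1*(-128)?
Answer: 148338 + √155201 ≈ 1.4873e+5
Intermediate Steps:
X(C, Z) = 129 (X(C, Z) = 1 + 128 = 129)
√(X(-28, -37) + 155072) + 148338 = √(129 + 155072) + 148338 = √155201 + 148338 = 148338 + √155201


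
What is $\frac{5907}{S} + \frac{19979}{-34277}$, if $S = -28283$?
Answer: $- \frac{767540296}{969456391} \approx -0.79172$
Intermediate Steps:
$\frac{5907}{S} + \frac{19979}{-34277} = \frac{5907}{-28283} + \frac{19979}{-34277} = 5907 \left(- \frac{1}{28283}\right) + 19979 \left(- \frac{1}{34277}\right) = - \frac{5907}{28283} - \frac{19979}{34277} = - \frac{767540296}{969456391}$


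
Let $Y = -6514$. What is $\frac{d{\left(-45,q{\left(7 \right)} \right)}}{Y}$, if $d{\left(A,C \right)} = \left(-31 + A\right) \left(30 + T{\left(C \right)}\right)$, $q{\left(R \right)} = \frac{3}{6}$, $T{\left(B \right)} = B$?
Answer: $\frac{1159}{3257} \approx 0.35585$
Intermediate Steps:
$q{\left(R \right)} = \frac{1}{2}$ ($q{\left(R \right)} = 3 \cdot \frac{1}{6} = \frac{1}{2}$)
$d{\left(A,C \right)} = \left(-31 + A\right) \left(30 + C\right)$
$\frac{d{\left(-45,q{\left(7 \right)} \right)}}{Y} = \frac{-930 - \frac{31}{2} + 30 \left(-45\right) - \frac{45}{2}}{-6514} = \left(-930 - \frac{31}{2} - 1350 - \frac{45}{2}\right) \left(- \frac{1}{6514}\right) = \left(-2318\right) \left(- \frac{1}{6514}\right) = \frac{1159}{3257}$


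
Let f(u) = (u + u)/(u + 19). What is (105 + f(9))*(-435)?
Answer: -643365/14 ≈ -45955.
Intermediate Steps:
f(u) = 2*u/(19 + u) (f(u) = (2*u)/(19 + u) = 2*u/(19 + u))
(105 + f(9))*(-435) = (105 + 2*9/(19 + 9))*(-435) = (105 + 2*9/28)*(-435) = (105 + 2*9*(1/28))*(-435) = (105 + 9/14)*(-435) = (1479/14)*(-435) = -643365/14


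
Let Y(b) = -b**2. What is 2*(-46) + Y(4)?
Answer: -108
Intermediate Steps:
2*(-46) + Y(4) = 2*(-46) - 1*4**2 = -92 - 1*16 = -92 - 16 = -108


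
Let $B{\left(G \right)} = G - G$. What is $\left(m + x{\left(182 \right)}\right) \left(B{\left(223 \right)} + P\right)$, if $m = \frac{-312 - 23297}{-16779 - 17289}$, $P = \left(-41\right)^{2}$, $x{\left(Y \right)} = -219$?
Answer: $- \frac{12502072723}{34068} \approx -3.6697 \cdot 10^{5}$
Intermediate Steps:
$B{\left(G \right)} = 0$
$P = 1681$
$m = \frac{23609}{34068}$ ($m = - \frac{23609}{-34068} = \left(-23609\right) \left(- \frac{1}{34068}\right) = \frac{23609}{34068} \approx 0.693$)
$\left(m + x{\left(182 \right)}\right) \left(B{\left(223 \right)} + P\right) = \left(\frac{23609}{34068} - 219\right) \left(0 + 1681\right) = \left(- \frac{7437283}{34068}\right) 1681 = - \frac{12502072723}{34068}$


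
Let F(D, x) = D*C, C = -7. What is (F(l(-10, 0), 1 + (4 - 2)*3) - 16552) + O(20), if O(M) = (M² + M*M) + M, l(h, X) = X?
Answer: -15732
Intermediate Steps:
F(D, x) = -7*D (F(D, x) = D*(-7) = -7*D)
O(M) = M + 2*M² (O(M) = (M² + M²) + M = 2*M² + M = M + 2*M²)
(F(l(-10, 0), 1 + (4 - 2)*3) - 16552) + O(20) = (-7*0 - 16552) + 20*(1 + 2*20) = (0 - 16552) + 20*(1 + 40) = -16552 + 20*41 = -16552 + 820 = -15732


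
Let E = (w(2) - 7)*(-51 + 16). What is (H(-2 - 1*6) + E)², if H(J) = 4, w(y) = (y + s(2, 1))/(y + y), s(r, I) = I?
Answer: 793881/16 ≈ 49618.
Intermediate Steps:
w(y) = (1 + y)/(2*y) (w(y) = (y + 1)/(y + y) = (1 + y)/((2*y)) = (1 + y)*(1/(2*y)) = (1 + y)/(2*y))
E = 875/4 (E = ((½)*(1 + 2)/2 - 7)*(-51 + 16) = ((½)*(½)*3 - 7)*(-35) = (¾ - 7)*(-35) = -25/4*(-35) = 875/4 ≈ 218.75)
(H(-2 - 1*6) + E)² = (4 + 875/4)² = (891/4)² = 793881/16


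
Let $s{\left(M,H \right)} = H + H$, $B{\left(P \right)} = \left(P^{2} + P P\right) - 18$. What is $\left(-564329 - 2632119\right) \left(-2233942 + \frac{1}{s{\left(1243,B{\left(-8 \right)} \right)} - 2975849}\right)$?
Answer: $\frac{21248012815467308512}{2975629} \approx 7.1407 \cdot 10^{12}$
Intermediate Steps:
$B{\left(P \right)} = -18 + 2 P^{2}$ ($B{\left(P \right)} = \left(P^{2} + P^{2}\right) - 18 = 2 P^{2} - 18 = -18 + 2 P^{2}$)
$s{\left(M,H \right)} = 2 H$
$\left(-564329 - 2632119\right) \left(-2233942 + \frac{1}{s{\left(1243,B{\left(-8 \right)} \right)} - 2975849}\right) = \left(-564329 - 2632119\right) \left(-2233942 + \frac{1}{2 \left(-18 + 2 \left(-8\right)^{2}\right) - 2975849}\right) = - 3196448 \left(-2233942 + \frac{1}{2 \left(-18 + 2 \cdot 64\right) - 2975849}\right) = - 3196448 \left(-2233942 + \frac{1}{2 \left(-18 + 128\right) - 2975849}\right) = - 3196448 \left(-2233942 + \frac{1}{2 \cdot 110 - 2975849}\right) = - 3196448 \left(-2233942 + \frac{1}{220 - 2975849}\right) = - 3196448 \left(-2233942 + \frac{1}{-2975629}\right) = - 3196448 \left(-2233942 - \frac{1}{2975629}\right) = \left(-3196448\right) \left(- \frac{6647382599519}{2975629}\right) = \frac{21248012815467308512}{2975629}$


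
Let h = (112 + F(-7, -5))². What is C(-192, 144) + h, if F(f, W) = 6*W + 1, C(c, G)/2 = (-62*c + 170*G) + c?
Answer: 79273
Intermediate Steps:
C(c, G) = -122*c + 340*G (C(c, G) = 2*((-62*c + 170*G) + c) = 2*(-61*c + 170*G) = -122*c + 340*G)
F(f, W) = 1 + 6*W
h = 6889 (h = (112 + (1 + 6*(-5)))² = (112 + (1 - 30))² = (112 - 29)² = 83² = 6889)
C(-192, 144) + h = (-122*(-192) + 340*144) + 6889 = (23424 + 48960) + 6889 = 72384 + 6889 = 79273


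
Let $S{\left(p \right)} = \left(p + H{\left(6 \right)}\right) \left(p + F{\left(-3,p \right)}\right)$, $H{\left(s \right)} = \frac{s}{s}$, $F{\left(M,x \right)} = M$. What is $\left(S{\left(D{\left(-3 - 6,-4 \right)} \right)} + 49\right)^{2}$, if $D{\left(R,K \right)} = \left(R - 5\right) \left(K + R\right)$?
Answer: $1076233636$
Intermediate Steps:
$H{\left(s \right)} = 1$
$D{\left(R,K \right)} = \left(-5 + R\right) \left(K + R\right)$
$S{\left(p \right)} = \left(1 + p\right) \left(-3 + p\right)$ ($S{\left(p \right)} = \left(p + 1\right) \left(p - 3\right) = \left(1 + p\right) \left(-3 + p\right)$)
$\left(S{\left(D{\left(-3 - 6,-4 \right)} \right)} + 49\right)^{2} = \left(\left(-3 + \left(\left(-3 - 6\right)^{2} - -20 - 5 \left(-3 - 6\right) - 4 \left(-3 - 6\right)\right)^{2} - 2 \left(\left(-3 - 6\right)^{2} - -20 - 5 \left(-3 - 6\right) - 4 \left(-3 - 6\right)\right)\right) + 49\right)^{2} = \left(\left(-3 + \left(\left(-3 - 6\right)^{2} + 20 - 5 \left(-3 - 6\right) - 4 \left(-3 - 6\right)\right)^{2} - 2 \left(\left(-3 - 6\right)^{2} + 20 - 5 \left(-3 - 6\right) - 4 \left(-3 - 6\right)\right)\right) + 49\right)^{2} = \left(\left(-3 + \left(\left(-9\right)^{2} + 20 - -45 - -36\right)^{2} - 2 \left(\left(-9\right)^{2} + 20 - -45 - -36\right)\right) + 49\right)^{2} = \left(\left(-3 + \left(81 + 20 + 45 + 36\right)^{2} - 2 \left(81 + 20 + 45 + 36\right)\right) + 49\right)^{2} = \left(\left(-3 + 182^{2} - 364\right) + 49\right)^{2} = \left(\left(-3 + 33124 - 364\right) + 49\right)^{2} = \left(32757 + 49\right)^{2} = 32806^{2} = 1076233636$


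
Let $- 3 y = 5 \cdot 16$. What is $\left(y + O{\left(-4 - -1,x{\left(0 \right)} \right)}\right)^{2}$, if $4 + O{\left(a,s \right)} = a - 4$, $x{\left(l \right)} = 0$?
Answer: $\frac{12769}{9} \approx 1418.8$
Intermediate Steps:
$y = - \frac{80}{3}$ ($y = - \frac{5 \cdot 16}{3} = \left(- \frac{1}{3}\right) 80 = - \frac{80}{3} \approx -26.667$)
$O{\left(a,s \right)} = -8 + a$ ($O{\left(a,s \right)} = -4 + \left(a - 4\right) = -4 + \left(-4 + a\right) = -8 + a$)
$\left(y + O{\left(-4 - -1,x{\left(0 \right)} \right)}\right)^{2} = \left(- \frac{80}{3} - 11\right)^{2} = \left(- \frac{113}{3}\right)^{2} = \frac{12769}{9}$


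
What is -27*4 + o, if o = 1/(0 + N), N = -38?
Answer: -4105/38 ≈ -108.03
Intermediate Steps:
o = -1/38 (o = 1/(0 - 38) = 1/(-38) = -1/38 ≈ -0.026316)
-27*4 + o = -27*4 - 1/38 = -108 - 1/38 = -4105/38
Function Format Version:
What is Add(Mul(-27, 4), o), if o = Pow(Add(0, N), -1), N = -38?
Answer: Rational(-4105, 38) ≈ -108.03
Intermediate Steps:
o = Rational(-1, 38) (o = Pow(Add(0, -38), -1) = Pow(-38, -1) = Rational(-1, 38) ≈ -0.026316)
Add(Mul(-27, 4), o) = Add(Mul(-27, 4), Rational(-1, 38)) = Add(-108, Rational(-1, 38)) = Rational(-4105, 38)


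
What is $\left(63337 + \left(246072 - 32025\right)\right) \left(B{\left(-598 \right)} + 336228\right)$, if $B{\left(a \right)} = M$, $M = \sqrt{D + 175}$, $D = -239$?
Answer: $93264267552 + 2219072 i \approx 9.3264 \cdot 10^{10} + 2.2191 \cdot 10^{6} i$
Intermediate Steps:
$M = 8 i$ ($M = \sqrt{-239 + 175} = \sqrt{-64} = 8 i \approx 8.0 i$)
$B{\left(a \right)} = 8 i$
$\left(63337 + \left(246072 - 32025\right)\right) \left(B{\left(-598 \right)} + 336228\right) = \left(63337 + \left(246072 - 32025\right)\right) \left(8 i + 336228\right) = \left(63337 + \left(246072 - 32025\right)\right) \left(336228 + 8 i\right) = \left(63337 + 214047\right) \left(336228 + 8 i\right) = 277384 \left(336228 + 8 i\right) = 93264267552 + 2219072 i$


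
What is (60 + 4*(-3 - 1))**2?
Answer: 1936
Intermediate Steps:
(60 + 4*(-3 - 1))**2 = (60 + 4*(-4))**2 = (60 - 16)**2 = 44**2 = 1936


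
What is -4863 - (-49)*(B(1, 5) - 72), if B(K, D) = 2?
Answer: -8293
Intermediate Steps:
-4863 - (-49)*(B(1, 5) - 72) = -4863 - (-49)*(2 - 72) = -4863 - (-49)*(-70) = -4863 - 1*3430 = -4863 - 3430 = -8293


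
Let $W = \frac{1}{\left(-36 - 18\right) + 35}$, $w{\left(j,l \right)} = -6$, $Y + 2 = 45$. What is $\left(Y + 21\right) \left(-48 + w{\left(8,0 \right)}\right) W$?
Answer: $\frac{3456}{19} \approx 181.89$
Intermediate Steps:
$Y = 43$ ($Y = -2 + 45 = 43$)
$W = - \frac{1}{19}$ ($W = \frac{1}{\left(-36 - 18\right) + 35} = \frac{1}{-54 + 35} = \frac{1}{-19} = - \frac{1}{19} \approx -0.052632$)
$\left(Y + 21\right) \left(-48 + w{\left(8,0 \right)}\right) W = \left(43 + 21\right) \left(-48 - 6\right) \left(- \frac{1}{19}\right) = 64 \left(-54\right) \left(- \frac{1}{19}\right) = \left(-3456\right) \left(- \frac{1}{19}\right) = \frac{3456}{19}$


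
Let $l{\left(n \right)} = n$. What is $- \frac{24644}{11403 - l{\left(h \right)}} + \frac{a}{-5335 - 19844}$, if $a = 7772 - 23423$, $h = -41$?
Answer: $- \frac{36783436}{24012373} \approx -1.5319$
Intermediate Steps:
$a = -15651$
$- \frac{24644}{11403 - l{\left(h \right)}} + \frac{a}{-5335 - 19844} = - \frac{24644}{11403 - -41} - \frac{15651}{-5335 - 19844} = - \frac{24644}{11403 + 41} - \frac{15651}{-5335 - 19844} = - \frac{24644}{11444} - \frac{15651}{-25179} = \left(-24644\right) \frac{1}{11444} - - \frac{5217}{8393} = - \frac{6161}{2861} + \frac{5217}{8393} = - \frac{36783436}{24012373}$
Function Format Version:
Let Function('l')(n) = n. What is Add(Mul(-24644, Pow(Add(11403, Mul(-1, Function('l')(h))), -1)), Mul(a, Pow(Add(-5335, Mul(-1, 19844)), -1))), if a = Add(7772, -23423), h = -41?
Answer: Rational(-36783436, 24012373) ≈ -1.5319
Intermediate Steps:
a = -15651
Add(Mul(-24644, Pow(Add(11403, Mul(-1, Function('l')(h))), -1)), Mul(a, Pow(Add(-5335, Mul(-1, 19844)), -1))) = Add(Mul(-24644, Pow(Add(11403, Mul(-1, -41)), -1)), Mul(-15651, Pow(Add(-5335, Mul(-1, 19844)), -1))) = Add(Mul(-24644, Pow(Add(11403, 41), -1)), Mul(-15651, Pow(Add(-5335, -19844), -1))) = Add(Mul(-24644, Pow(11444, -1)), Mul(-15651, Pow(-25179, -1))) = Add(Mul(-24644, Rational(1, 11444)), Mul(-15651, Rational(-1, 25179))) = Add(Rational(-6161, 2861), Rational(5217, 8393)) = Rational(-36783436, 24012373)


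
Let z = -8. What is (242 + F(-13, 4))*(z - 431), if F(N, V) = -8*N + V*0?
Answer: -151894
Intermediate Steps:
F(N, V) = -8*N (F(N, V) = -8*N + 0 = -8*N)
(242 + F(-13, 4))*(z - 431) = (242 - 8*(-13))*(-8 - 431) = (242 + 104)*(-439) = 346*(-439) = -151894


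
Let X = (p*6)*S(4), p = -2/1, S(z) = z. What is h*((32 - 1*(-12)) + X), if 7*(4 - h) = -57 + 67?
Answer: -72/7 ≈ -10.286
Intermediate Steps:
p = -2 (p = -2*1 = -2)
X = -48 (X = -2*6*4 = -12*4 = -48)
h = 18/7 (h = 4 - (-57 + 67)/7 = 4 - ⅐*10 = 4 - 10/7 = 18/7 ≈ 2.5714)
h*((32 - 1*(-12)) + X) = 18*((32 - 1*(-12)) - 48)/7 = 18*((32 + 12) - 48)/7 = 18*(44 - 48)/7 = (18/7)*(-4) = -72/7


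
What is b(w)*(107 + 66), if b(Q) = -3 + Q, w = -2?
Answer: -865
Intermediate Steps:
b(w)*(107 + 66) = (-3 - 2)*(107 + 66) = -5*173 = -865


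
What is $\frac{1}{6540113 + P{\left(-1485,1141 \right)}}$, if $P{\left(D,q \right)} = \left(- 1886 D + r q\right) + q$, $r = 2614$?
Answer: $\frac{1}{12324538} \approx 8.1139 \cdot 10^{-8}$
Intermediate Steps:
$P{\left(D,q \right)} = - 1886 D + 2615 q$ ($P{\left(D,q \right)} = \left(- 1886 D + 2614 q\right) + q = - 1886 D + 2615 q$)
$\frac{1}{6540113 + P{\left(-1485,1141 \right)}} = \frac{1}{6540113 + \left(\left(-1886\right) \left(-1485\right) + 2615 \cdot 1141\right)} = \frac{1}{6540113 + \left(2800710 + 2983715\right)} = \frac{1}{6540113 + 5784425} = \frac{1}{12324538}$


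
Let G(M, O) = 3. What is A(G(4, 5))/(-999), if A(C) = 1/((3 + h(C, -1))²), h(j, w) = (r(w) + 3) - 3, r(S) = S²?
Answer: -1/15984 ≈ -6.2563e-5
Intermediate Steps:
h(j, w) = w² (h(j, w) = (w² + 3) - 3 = (3 + w²) - 3 = w²)
A(C) = 1/16 (A(C) = 1/((3 + (-1)²)²) = 1/((3 + 1)²) = 1/(4²) = 1/16)
A(G(4, 5))/(-999) = (1/16)/(-999) = (1/16)*(-1/999) = -1/15984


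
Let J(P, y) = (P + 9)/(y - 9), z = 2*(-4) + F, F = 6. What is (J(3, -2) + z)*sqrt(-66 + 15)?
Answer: -34*I*sqrt(51)/11 ≈ -22.074*I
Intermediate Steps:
z = -2 (z = 2*(-4) + 6 = -8 + 6 = -2)
J(P, y) = (9 + P)/(-9 + y)
(J(3, -2) + z)*sqrt(-66 + 15) = ((9 + 3)/(-9 - 2) - 2)*sqrt(-66 + 15) = (12/(-11) - 2)*sqrt(-51) = (-1/11*12 - 2)*(I*sqrt(51)) = (-12/11 - 2)*(I*sqrt(51)) = -34*I*sqrt(51)/11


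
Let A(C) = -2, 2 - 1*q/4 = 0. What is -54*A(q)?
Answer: 108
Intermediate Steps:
q = 8 (q = 8 - 4*0 = 8 + 0 = 8)
-54*A(q) = -54*(-2) = 108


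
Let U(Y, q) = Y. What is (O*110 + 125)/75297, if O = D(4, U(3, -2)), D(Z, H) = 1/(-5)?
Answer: 103/75297 ≈ 0.0013679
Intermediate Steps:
D(Z, H) = -1/5
O = -1/5 ≈ -0.20000
(O*110 + 125)/75297 = (-1/5*110 + 125)/75297 = (-22 + 125)*(1/75297) = 103*(1/75297) = 103/75297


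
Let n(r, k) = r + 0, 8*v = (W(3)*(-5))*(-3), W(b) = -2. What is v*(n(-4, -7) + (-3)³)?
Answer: 465/4 ≈ 116.25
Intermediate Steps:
v = -15/4 (v = (-2*(-5)*(-3))/8 = (10*(-3))/8 = (⅛)*(-30) = -15/4 ≈ -3.7500)
n(r, k) = r
v*(n(-4, -7) + (-3)³) = -15*(-4 + (-3)³)/4 = -15*(-4 - 27)/4 = -15/4*(-31) = 465/4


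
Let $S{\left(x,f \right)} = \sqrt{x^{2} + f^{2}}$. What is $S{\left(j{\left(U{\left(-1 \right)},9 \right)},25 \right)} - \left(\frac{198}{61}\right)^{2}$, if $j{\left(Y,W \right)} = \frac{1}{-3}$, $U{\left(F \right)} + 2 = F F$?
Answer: $- \frac{39204}{3721} + \frac{\sqrt{5626}}{3} \approx 14.466$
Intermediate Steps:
$U{\left(F \right)} = -2 + F^{2}$ ($U{\left(F \right)} = -2 + F F = -2 + F^{2}$)
$j{\left(Y,W \right)} = - \frac{1}{3}$
$S{\left(x,f \right)} = \sqrt{f^{2} + x^{2}}$
$S{\left(j{\left(U{\left(-1 \right)},9 \right)},25 \right)} - \left(\frac{198}{61}\right)^{2} = \sqrt{25^{2} + \left(- \frac{1}{3}\right)^{2}} - \left(\frac{198}{61}\right)^{2} = \sqrt{625 + \frac{1}{9}} - \left(198 \cdot \frac{1}{61}\right)^{2} = \sqrt{\frac{5626}{9}} - \left(\frac{198}{61}\right)^{2} = \frac{\sqrt{5626}}{3} - \frac{39204}{3721} = - \frac{39204}{3721} + \frac{\sqrt{5626}}{3}$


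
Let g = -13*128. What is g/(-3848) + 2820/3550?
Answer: 16114/13135 ≈ 1.2268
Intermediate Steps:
g = -1664
g/(-3848) + 2820/3550 = -1664/(-3848) + 2820/3550 = -1664*(-1/3848) + 2820*(1/3550) = 16/37 + 282/355 = 16114/13135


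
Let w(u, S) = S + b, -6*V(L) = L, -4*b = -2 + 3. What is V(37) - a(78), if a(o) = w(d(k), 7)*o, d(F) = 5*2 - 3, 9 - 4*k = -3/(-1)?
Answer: -1598/3 ≈ -532.67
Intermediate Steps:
b = -¼ (b = -(-2 + 3)/4 = -¼*1 = -¼ ≈ -0.25000)
V(L) = -L/6
k = 3/2 (k = 9/4 - (-3)/(4*(-1)) = 9/4 - (-3)*(-1)/4 = 9/4 - ¼*3 = 9/4 - ¾ = 3/2 ≈ 1.5000)
d(F) = 7 (d(F) = 10 - 3 = 7)
w(u, S) = -¼ + S (w(u, S) = S - ¼ = -¼ + S)
a(o) = 27*o/4 (a(o) = (-¼ + 7)*o = 27*o/4)
V(37) - a(78) = -⅙*37 - 27*78/4 = -37/6 - 1*1053/2 = -37/6 - 1053/2 = -1598/3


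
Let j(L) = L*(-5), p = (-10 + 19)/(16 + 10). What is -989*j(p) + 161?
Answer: 48691/26 ≈ 1872.7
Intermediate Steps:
p = 9/26 ≈ 0.34615
j(L) = -5*L
-989*j(p) + 161 = -(-4945)*9/26 + 161 = -989*(-45/26) + 161 = 44505/26 + 161 = 48691/26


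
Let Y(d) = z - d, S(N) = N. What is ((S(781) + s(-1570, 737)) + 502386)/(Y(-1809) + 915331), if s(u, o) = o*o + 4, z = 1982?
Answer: 174390/153187 ≈ 1.1384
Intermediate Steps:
s(u, o) = 4 + o² (s(u, o) = o² + 4 = 4 + o²)
Y(d) = 1982 - d
((S(781) + s(-1570, 737)) + 502386)/(Y(-1809) + 915331) = ((781 + (4 + 737²)) + 502386)/((1982 - 1*(-1809)) + 915331) = ((781 + (4 + 543169)) + 502386)/((1982 + 1809) + 915331) = ((781 + 543173) + 502386)/(3791 + 915331) = (543954 + 502386)/919122 = 1046340*(1/919122) = 174390/153187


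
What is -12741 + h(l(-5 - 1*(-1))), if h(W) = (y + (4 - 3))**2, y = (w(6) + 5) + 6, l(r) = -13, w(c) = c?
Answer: -12417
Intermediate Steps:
y = 17 (y = (6 + 5) + 6 = 11 + 6 = 17)
h(W) = 324 (h(W) = (17 + (4 - 3))**2 = (17 + 1)**2 = 18**2 = 324)
-12741 + h(l(-5 - 1*(-1))) = -12741 + 324 = -12417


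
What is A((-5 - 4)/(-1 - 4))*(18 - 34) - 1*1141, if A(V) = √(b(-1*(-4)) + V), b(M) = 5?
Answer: -1141 - 16*√170/5 ≈ -1182.7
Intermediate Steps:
A(V) = √(5 + V)
A((-5 - 4)/(-1 - 4))*(18 - 34) - 1*1141 = √(5 + (-5 - 4)/(-1 - 4))*(18 - 34) - 1*1141 = √(5 - 9/(-5))*(-16) - 1141 = √(5 - 9*(-⅕))*(-16) - 1141 = √(5 + 9/5)*(-16) - 1141 = √(34/5)*(-16) - 1141 = (√170/5)*(-16) - 1141 = -16*√170/5 - 1141 = -1141 - 16*√170/5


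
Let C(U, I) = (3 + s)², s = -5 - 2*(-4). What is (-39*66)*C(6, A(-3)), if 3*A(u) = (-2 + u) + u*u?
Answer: -92664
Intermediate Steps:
s = 3 (s = -5 + 8 = 3)
A(u) = -⅔ + u/3 + u²/3 (A(u) = ((-2 + u) + u*u)/3 = ((-2 + u) + u²)/3 = (-2 + u + u²)/3 = -⅔ + u/3 + u²/3)
C(U, I) = 36 (C(U, I) = (3 + 3)² = 6² = 36)
(-39*66)*C(6, A(-3)) = -39*66*36 = -2574*36 = -92664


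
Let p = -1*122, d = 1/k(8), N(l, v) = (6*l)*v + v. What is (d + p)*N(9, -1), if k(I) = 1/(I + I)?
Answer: 5830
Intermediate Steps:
k(I) = 1/(2*I)
N(l, v) = v + 6*l*v (N(l, v) = 6*l*v + v = v + 6*l*v)
d = 16 (d = 1/((1/2)/8) = 1/((1/2)*(1/8)) = 1/(1/16) = 16)
p = -122
(d + p)*N(9, -1) = (16 - 122)*(-(1 + 6*9)) = -(-106)*(1 + 54) = -(-106)*55 = -106*(-55) = 5830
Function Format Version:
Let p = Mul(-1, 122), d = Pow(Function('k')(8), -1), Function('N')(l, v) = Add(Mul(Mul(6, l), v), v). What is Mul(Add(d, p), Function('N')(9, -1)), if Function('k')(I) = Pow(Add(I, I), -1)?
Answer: 5830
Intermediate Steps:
Function('k')(I) = Mul(Rational(1, 2), Pow(I, -1)) (Function('k')(I) = Pow(Mul(2, I), -1) = Mul(Rational(1, 2), Pow(I, -1)))
Function('N')(l, v) = Add(v, Mul(6, l, v)) (Function('N')(l, v) = Add(Mul(6, l, v), v) = Add(v, Mul(6, l, v)))
d = 16 (d = Pow(Mul(Rational(1, 2), Pow(8, -1)), -1) = Pow(Mul(Rational(1, 2), Rational(1, 8)), -1) = Pow(Rational(1, 16), -1) = 16)
p = -122
Mul(Add(d, p), Function('N')(9, -1)) = Mul(Add(16, -122), Mul(-1, Add(1, Mul(6, 9)))) = Mul(-106, Mul(-1, Add(1, 54))) = Mul(-106, Mul(-1, 55)) = Mul(-106, -55) = 5830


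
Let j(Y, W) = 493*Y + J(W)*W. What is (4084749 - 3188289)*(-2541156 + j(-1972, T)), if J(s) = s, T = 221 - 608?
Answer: -3015317616180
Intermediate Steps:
T = -387
j(Y, W) = W² + 493*Y (j(Y, W) = 493*Y + W*W = 493*Y + W² = W² + 493*Y)
(4084749 - 3188289)*(-2541156 + j(-1972, T)) = (4084749 - 3188289)*(-2541156 + ((-387)² + 493*(-1972))) = 896460*(-2541156 + (149769 - 972196)) = 896460*(-2541156 - 822427) = 896460*(-3363583) = -3015317616180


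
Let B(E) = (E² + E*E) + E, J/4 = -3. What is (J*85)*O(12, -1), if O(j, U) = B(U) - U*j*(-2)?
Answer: 23460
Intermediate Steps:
J = -12 (J = 4*(-3) = -12)
B(E) = E + 2*E² (B(E) = (E² + E²) + E = 2*E² + E = E + 2*E²)
O(j, U) = U*(1 + 2*U) + 2*U*j (O(j, U) = U*(1 + 2*U) - U*j*(-2) = U*(1 + 2*U) - (-2)*U*j = U*(1 + 2*U) + 2*U*j)
(J*85)*O(12, -1) = (-12*85)*(-(1 + 2*(-1) + 2*12)) = -(-1020)*(1 - 2 + 24) = -(-1020)*23 = -1020*(-23) = 23460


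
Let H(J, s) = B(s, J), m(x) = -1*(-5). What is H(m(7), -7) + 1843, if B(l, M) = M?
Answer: 1848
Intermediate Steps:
m(x) = 5
H(J, s) = J
H(m(7), -7) + 1843 = 5 + 1843 = 1848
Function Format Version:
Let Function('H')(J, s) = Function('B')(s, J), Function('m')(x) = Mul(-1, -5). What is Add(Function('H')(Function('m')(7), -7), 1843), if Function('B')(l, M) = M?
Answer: 1848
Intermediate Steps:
Function('m')(x) = 5
Function('H')(J, s) = J
Add(Function('H')(Function('m')(7), -7), 1843) = Add(5, 1843) = 1848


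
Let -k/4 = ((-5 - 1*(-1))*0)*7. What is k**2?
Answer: 0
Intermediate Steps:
k = 0 (k = -4*(-5 - 1*(-1))*0*7 = -4*(-5 + 1)*0*7 = -4*(-4*0)*7 = -0*7 = -4*0 = 0)
k**2 = 0**2 = 0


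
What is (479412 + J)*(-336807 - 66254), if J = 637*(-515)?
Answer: -61006103777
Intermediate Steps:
J = -328055
(479412 + J)*(-336807 - 66254) = (479412 - 328055)*(-336807 - 66254) = 151357*(-403061) = -61006103777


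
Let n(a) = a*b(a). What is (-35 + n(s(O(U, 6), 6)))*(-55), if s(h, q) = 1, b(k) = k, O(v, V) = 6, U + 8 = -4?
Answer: 1870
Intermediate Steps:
U = -12 (U = -8 - 4 = -12)
n(a) = a² (n(a) = a*a = a²)
(-35 + n(s(O(U, 6), 6)))*(-55) = (-35 + 1²)*(-55) = (-35 + 1)*(-55) = -34*(-55) = 1870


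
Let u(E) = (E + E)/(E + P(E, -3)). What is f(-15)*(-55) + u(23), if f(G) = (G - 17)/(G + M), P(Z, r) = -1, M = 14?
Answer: -19337/11 ≈ -1757.9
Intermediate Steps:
f(G) = (-17 + G)/(14 + G) (f(G) = (G - 17)/(G + 14) = (-17 + G)/(14 + G))
u(E) = 2*E/(-1 + E) (u(E) = (E + E)/(E - 1) = (2*E)/(-1 + E) = 2*E/(-1 + E))
f(-15)*(-55) + u(23) = ((-17 - 15)/(14 - 15))*(-55) + 2*23/(-1 + 23) = (-32/(-1))*(-55) + 2*23/22 = -1*(-32)*(-55) + 2*23*(1/22) = 32*(-55) + 23/11 = -1760 + 23/11 = -19337/11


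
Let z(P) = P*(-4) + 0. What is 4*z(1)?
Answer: -16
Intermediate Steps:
z(P) = -4*P (z(P) = -4*P + 0 = -4*P)
4*z(1) = 4*(-4*1) = 4*(-4) = -16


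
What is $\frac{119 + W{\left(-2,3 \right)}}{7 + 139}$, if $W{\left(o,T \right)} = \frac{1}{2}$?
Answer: $\frac{239}{292} \approx 0.81849$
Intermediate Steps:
$W{\left(o,T \right)} = \frac{1}{2}$
$\frac{119 + W{\left(-2,3 \right)}}{7 + 139} = \frac{119 + \frac{1}{2}}{7 + 139} = \frac{1}{146} \cdot \frac{239}{2} = \frac{239}{292}$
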